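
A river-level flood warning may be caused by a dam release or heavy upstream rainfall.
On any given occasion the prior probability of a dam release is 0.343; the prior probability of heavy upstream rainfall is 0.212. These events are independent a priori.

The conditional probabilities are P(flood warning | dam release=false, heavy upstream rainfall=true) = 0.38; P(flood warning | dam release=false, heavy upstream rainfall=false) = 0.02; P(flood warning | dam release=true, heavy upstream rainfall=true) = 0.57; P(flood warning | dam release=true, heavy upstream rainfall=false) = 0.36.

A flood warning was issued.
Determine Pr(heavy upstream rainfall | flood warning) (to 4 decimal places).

For the numerator, keep only heavy upstream rainfall=true terms: 0.052928 + 0.041448 = 0.094376
Normalizer over all consistent configurations: 0.02×0.657×0.788 + 0.38×0.657×0.212 + 0.36×0.343×0.788 + 0.57×0.343×0.212 = 0.202032
Posterior = 0.094376 / 0.202032 ≈ 0.4671

Pr(heavy upstream rainfall | flood warning) ≈ 0.4671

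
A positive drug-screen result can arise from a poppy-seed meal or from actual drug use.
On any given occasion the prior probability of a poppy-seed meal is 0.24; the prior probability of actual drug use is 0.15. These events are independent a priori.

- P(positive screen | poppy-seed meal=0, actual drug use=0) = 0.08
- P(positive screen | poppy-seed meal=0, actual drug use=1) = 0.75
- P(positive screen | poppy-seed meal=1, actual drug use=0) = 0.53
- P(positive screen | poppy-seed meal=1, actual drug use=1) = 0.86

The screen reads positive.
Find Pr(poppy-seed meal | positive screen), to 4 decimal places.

By total probability over the 4 (poppy-seed meal, actual drug use) configurations:
  P(positive screen) = 0.08×0.76×0.85 + 0.75×0.76×0.15 + 0.53×0.24×0.85 + 0.86×0.24×0.15
        = 0.051680 + 0.085500 + 0.108120 + 0.030960 = 0.276260
Configurations with poppy-seed meal contribute 0.139080, so
  P(poppy-seed meal | positive screen) = 0.139080 / 0.276260 ≈ 0.5034

Pr(poppy-seed meal | positive screen) ≈ 0.5034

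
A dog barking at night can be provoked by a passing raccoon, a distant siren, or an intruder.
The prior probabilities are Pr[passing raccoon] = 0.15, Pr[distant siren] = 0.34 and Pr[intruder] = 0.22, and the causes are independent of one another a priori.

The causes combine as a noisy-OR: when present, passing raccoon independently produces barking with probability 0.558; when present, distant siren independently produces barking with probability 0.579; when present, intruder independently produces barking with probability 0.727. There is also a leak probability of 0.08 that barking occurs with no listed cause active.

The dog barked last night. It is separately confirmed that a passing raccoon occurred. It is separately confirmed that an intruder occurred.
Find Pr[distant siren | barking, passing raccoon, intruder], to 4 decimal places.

Under noisy-OR, P(barking | causes) = 1 − (1−0.08)·∏(1−qᵢ) over the active causes.
P(barking | passing raccoon, intruder) = 0.888987×0.66 + 0.953264×0.34 = 0.586731 + 0.324110 = 0.910841
Of this, 0.324110 comes from 0.953264×0.34 (the distant siren=true cases).
P(distant siren | barking, passing raccoon, intruder) = 0.324110 / 0.910841 ≈ 0.3558

Pr[distant siren | barking, passing raccoon, intruder] ≈ 0.3558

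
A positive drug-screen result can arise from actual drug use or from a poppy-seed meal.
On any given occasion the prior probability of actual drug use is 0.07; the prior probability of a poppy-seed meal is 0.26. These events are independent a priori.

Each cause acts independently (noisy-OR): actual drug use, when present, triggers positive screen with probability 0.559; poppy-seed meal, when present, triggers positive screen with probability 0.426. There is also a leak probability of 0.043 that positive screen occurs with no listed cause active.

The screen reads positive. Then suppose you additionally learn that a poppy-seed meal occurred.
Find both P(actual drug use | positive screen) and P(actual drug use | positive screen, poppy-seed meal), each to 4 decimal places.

Under noisy-OR, P(positive screen | causes) = 1 − (1−0.043)·∏(1−qᵢ) over the active causes.
Weight on actual drug use=true, given the evidence: 0.029938 + 0.013791 = 0.043729
Denominator P(positive screen): 0.043×0.93×0.74 + 0.450682×0.93×0.26 + 0.577963×0.07×0.74 + 0.757751×0.07×0.26 = 0.182297
Posterior = 0.043729 / 0.182297 ≈ 0.2399

Now condition on the additional information:
P(positive screen | poppy-seed meal) = 0.450682·0.93 + 0.757751·0.07 = 0.419134 + 0.053043 = 0.472177
Restricting to configurations with actual drug use present: 0.757751·0.07 = 0.053043.
P(actual drug use | positive screen, poppy-seed meal) = 0.053043 / 0.472177 ≈ 0.1123

P(actual drug use | positive screen) ≈ 0.2399; P(actual drug use | positive screen, poppy-seed meal) ≈ 0.1123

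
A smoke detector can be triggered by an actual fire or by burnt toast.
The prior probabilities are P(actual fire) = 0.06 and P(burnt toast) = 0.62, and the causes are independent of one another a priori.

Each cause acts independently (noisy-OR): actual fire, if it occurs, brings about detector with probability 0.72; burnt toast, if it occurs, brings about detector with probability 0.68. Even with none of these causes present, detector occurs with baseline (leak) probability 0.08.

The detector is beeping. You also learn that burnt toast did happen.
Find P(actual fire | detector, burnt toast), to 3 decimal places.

Under noisy-OR, P(detector | causes) = 1 − (1−0.08)·∏(1−qᵢ) over the active causes.
P(detector | burnt toast) = 0.7056×0.94 + 0.917568×0.06 = 0.663264 + 0.055054 = 0.718318
The actual fire-present share is 0.917568×0.06 = 0.055054.
So P(actual fire | detector, burnt toast) = 0.055054/0.718318 ≈ 0.077.

P(actual fire | detector, burnt toast) ≈ 0.077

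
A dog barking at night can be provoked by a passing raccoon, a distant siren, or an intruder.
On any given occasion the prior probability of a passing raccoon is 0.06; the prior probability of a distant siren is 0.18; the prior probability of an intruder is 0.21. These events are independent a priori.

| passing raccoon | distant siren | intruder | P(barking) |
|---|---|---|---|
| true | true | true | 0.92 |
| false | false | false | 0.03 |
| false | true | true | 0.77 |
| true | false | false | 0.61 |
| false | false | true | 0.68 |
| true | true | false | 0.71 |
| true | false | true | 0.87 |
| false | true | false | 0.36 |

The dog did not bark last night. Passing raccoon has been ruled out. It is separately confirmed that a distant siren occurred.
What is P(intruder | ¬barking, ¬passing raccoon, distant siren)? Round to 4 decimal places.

P(¬barking | ¬passing raccoon, distant siren) = 0.64×0.79 + 0.23×0.21 = 0.505600 + 0.048300 = 0.553900
Of this, 0.048300 comes from 0.23×0.21 (the intruder=true cases).
So P(intruder | ¬barking, ¬passing raccoon, distant siren) = 0.048300/0.553900 ≈ 0.0872.

P(intruder | ¬barking, ¬passing raccoon, distant siren) ≈ 0.0872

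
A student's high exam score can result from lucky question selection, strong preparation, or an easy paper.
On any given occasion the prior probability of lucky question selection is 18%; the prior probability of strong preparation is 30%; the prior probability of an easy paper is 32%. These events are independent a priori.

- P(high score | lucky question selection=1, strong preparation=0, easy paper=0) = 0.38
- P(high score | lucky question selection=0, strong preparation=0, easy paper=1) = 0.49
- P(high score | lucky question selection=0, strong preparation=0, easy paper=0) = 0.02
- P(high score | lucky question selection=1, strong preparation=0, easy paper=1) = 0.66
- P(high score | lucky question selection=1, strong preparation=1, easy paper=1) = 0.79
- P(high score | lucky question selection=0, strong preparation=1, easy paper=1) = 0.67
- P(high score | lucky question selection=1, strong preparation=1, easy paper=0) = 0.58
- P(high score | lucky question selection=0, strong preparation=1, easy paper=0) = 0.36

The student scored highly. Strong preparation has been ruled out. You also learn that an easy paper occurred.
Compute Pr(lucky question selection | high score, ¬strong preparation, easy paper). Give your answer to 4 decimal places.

Pr(lucky question selection | high score, ¬strong preparation, easy paper) ≈ 0.2282

For the numerator, keep only lucky question selection=true terms: 0.66×0.18 = 0.118800
The normalizing constant is 0.49×0.82 + 0.66×0.18 = 0.520600
Posterior = 0.118800 / 0.520600 ≈ 0.2282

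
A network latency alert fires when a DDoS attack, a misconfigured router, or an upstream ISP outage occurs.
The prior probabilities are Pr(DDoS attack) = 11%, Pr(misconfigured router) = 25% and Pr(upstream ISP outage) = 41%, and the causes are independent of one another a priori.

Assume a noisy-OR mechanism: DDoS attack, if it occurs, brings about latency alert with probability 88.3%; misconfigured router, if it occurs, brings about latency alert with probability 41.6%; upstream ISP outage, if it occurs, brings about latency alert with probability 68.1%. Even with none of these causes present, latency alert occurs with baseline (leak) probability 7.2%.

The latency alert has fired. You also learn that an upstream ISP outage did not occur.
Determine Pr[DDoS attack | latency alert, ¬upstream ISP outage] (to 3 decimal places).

Pr[DDoS attack | latency alert, ¬upstream ISP outage] ≈ 0.398

Under noisy-OR, P(latency alert | causes) = 1 − (1−0.072)·∏(1−qᵢ) over the active causes.
P(latency alert | ¬upstream ISP outage) = 0.072×0.89×0.75 + 0.458048×0.89×0.25 + 0.891424×0.11×0.75 + 0.936592×0.11×0.25 = 0.048060 + 0.101916 + 0.073542 + 0.025756 = 0.249274
Of this, 0.099298 comes from 0.073542 + 0.025756 (the DDoS attack=true cases).
P(DDoS attack | latency alert, ¬upstream ISP outage) = 0.099298 / 0.249274 ≈ 0.398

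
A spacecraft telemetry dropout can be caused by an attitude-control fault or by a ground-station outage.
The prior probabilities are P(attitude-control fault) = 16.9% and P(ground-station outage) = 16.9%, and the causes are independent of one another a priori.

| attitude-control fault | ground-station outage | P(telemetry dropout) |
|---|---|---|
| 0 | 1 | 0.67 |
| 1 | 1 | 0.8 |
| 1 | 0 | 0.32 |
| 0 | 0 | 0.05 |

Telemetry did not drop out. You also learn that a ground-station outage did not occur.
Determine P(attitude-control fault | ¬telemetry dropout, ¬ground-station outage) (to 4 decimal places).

P(attitude-control fault | ¬telemetry dropout, ¬ground-station outage) ≈ 0.1271

Sum P(¬telemetry dropout|·) weighted by the priors over both values of attitude-control fault:
  P(¬telemetry dropout | ¬ground-station outage) = 0.95*0.831 + 0.68*0.169
        = 0.789450 + 0.114920 = 0.904370
Configurations with attitude-control fault contribute 0.114920, so
  P(attitude-control fault | ¬telemetry dropout, ¬ground-station outage) = 0.114920 / 0.904370 ≈ 0.1271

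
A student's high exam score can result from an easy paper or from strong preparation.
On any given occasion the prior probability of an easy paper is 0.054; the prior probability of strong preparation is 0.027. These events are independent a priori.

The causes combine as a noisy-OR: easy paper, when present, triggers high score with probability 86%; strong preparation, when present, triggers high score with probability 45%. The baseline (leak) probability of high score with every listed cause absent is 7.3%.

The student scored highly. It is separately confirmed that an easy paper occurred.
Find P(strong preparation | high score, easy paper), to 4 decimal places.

P(strong preparation | high score, easy paper) ≈ 0.0288

Under noisy-OR, P(high score | causes) = 1 − (1−0.073)·∏(1−qᵢ) over the active causes.
For the numerator, keep only strong preparation=true terms: 0.928621·0.027 = 0.025073
The normalizing constant is 0.87022·0.973 + 0.928621·0.027 = 0.871797
P(strong preparation | high score, easy paper) = 0.025073/0.871797 ≈ 0.0288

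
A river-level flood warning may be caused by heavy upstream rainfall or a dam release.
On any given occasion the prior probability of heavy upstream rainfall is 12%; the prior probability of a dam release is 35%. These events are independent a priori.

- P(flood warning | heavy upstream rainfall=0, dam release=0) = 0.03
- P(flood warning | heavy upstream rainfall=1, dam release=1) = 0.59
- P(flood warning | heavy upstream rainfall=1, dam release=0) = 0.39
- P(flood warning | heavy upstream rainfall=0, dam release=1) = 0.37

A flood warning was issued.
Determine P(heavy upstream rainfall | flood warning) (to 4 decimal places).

P(heavy upstream rainfall | flood warning) ≈ 0.2963

P(flood warning) = 0.03×0.88×0.65 + 0.37×0.88×0.35 + 0.39×0.12×0.65 + 0.59×0.12×0.35 = 0.017160 + 0.113960 + 0.030420 + 0.024780 = 0.186320
Of this, 0.055200 comes from 0.030420 + 0.024780 (the heavy upstream rainfall=true cases).
Hence the posterior is 0.055200/0.186320 ≈ 0.2963.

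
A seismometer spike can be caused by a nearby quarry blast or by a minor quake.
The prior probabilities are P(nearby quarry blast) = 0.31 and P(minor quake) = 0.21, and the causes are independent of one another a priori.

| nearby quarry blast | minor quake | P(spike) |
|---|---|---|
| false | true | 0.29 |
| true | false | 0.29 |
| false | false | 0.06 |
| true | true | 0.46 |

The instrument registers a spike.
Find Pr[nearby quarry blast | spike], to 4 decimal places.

Pr[nearby quarry blast | spike] ≈ 0.5747

Sum P(spike|·) weighted by the priors over the 4 (nearby quarry blast, minor quake) configurations:
  P(spike) = 0.06·0.69·0.79 + 0.29·0.69·0.21 + 0.29·0.31·0.79 + 0.46·0.31·0.21
        = 0.032706 + 0.042021 + 0.071021 + 0.029946 = 0.175694
Keeping only the nearby quarry blast-present terms gives 0.100967, so
  P(nearby quarry blast | spike) = 0.100967 / 0.175694 ≈ 0.5747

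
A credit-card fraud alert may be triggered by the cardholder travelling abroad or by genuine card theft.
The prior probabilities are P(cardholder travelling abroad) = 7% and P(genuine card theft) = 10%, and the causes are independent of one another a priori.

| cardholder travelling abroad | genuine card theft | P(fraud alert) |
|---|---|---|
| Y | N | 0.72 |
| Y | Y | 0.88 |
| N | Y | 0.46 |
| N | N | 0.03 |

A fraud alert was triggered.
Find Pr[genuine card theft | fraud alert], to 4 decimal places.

P(fraud alert) = 0.03·0.93·0.9 + 0.46·0.93·0.1 + 0.72·0.07·0.9 + 0.88·0.07·0.1 = 0.025110 + 0.042780 + 0.045360 + 0.006160 = 0.119410
Restricting to configurations with genuine card theft present: 0.042780 + 0.006160 = 0.048940.
So P(genuine card theft | fraud alert) = 0.048940/0.119410 ≈ 0.4098.

Pr[genuine card theft | fraud alert] ≈ 0.4098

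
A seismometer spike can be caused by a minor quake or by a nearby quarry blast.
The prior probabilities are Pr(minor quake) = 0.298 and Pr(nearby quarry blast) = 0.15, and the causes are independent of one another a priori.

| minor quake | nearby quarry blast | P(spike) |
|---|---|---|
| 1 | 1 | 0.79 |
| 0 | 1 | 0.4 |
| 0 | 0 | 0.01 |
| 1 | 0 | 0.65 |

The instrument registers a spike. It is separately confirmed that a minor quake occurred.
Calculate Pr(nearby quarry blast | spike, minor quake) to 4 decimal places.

Pr(nearby quarry blast | spike, minor quake) ≈ 0.1766

By total probability over both values of nearby quarry blast:
  P(spike | minor quake) = 0.65×0.85 + 0.79×0.15
        = 0.552500 + 0.118500 = 0.671000
The terms with nearby quarry blast present sum to 0.118500, so
  P(nearby quarry blast | spike, minor quake) = 0.118500 / 0.671000 ≈ 0.1766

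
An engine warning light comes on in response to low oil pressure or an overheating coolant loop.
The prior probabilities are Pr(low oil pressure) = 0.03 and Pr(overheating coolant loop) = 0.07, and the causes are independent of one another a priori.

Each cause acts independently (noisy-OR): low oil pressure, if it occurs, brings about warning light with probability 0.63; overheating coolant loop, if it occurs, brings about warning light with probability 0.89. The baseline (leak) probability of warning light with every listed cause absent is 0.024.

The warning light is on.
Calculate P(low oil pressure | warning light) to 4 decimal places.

Under noisy-OR, P(warning light | causes) = 1 − (1−0.024)·∏(1−qᵢ) over the active causes.
By total probability over the 4 (low oil pressure, overheating coolant loop) configurations:
  P(warning light) = 0.024*0.97*0.93 + 0.89264*0.97*0.07 + 0.63888*0.03*0.93 + 0.960277*0.03*0.07
        = 0.021650 + 0.060610 + 0.017825 + 0.002017 = 0.102102
The terms with low oil pressure present sum to 0.019842, so
  P(low oil pressure | warning light) = 0.019842 / 0.102102 ≈ 0.1943

P(low oil pressure | warning light) ≈ 0.1943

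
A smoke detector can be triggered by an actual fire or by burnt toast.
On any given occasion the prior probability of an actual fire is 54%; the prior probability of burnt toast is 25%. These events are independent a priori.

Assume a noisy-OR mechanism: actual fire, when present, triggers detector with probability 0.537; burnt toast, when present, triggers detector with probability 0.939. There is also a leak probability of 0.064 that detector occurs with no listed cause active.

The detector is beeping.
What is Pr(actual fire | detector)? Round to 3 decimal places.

Pr(actual fire | detector) ≈ 0.734

Under noisy-OR, P(detector | causes) = 1 − (1−0.064)·∏(1−qᵢ) over the active causes.
Numerator (weight on configurations with actual fire): 0.229486 + 0.131431 = 0.360917
Normalizer over all consistent configurations: 0.064×0.46×0.75 + 0.942904×0.46×0.25 + 0.566632×0.54×0.75 + 0.973565×0.54×0.25 = 0.491431
P(actual fire | detector) = 0.360917/0.491431 ≈ 0.734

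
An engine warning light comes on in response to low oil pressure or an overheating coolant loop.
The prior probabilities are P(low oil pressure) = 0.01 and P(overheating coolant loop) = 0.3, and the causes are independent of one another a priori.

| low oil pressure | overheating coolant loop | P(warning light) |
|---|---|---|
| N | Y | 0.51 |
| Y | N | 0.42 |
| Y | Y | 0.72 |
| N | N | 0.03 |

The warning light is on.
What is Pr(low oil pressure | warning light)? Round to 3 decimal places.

Pr(low oil pressure | warning light) ≈ 0.029

Sum P(warning light|·) weighted by the priors over the 4 (low oil pressure, overheating coolant loop) configurations:
  P(warning light) = 0.03×0.99×0.7 + 0.51×0.99×0.3 + 0.42×0.01×0.7 + 0.72×0.01×0.3
        = 0.020790 + 0.151470 + 0.002940 + 0.002160 = 0.177360
Configurations with low oil pressure contribute 0.005100, so
  P(low oil pressure | warning light) = 0.005100 / 0.177360 ≈ 0.029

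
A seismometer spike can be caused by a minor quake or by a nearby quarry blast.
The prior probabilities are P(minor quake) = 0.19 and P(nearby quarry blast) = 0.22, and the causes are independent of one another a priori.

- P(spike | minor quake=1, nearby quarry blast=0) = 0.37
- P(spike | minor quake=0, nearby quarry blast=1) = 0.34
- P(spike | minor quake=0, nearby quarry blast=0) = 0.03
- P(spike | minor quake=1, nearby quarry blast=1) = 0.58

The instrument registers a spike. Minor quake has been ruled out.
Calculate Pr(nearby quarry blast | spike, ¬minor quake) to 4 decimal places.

Pr(nearby quarry blast | spike, ¬minor quake) ≈ 0.7617

Enumerate both values of nearby quarry blast and weight by the priors:
  P(spike | ¬minor quake) = 0.03*0.78 + 0.34*0.22
        = 0.023400 + 0.074800 = 0.098200
The terms with nearby quarry blast present sum to 0.074800, so
  P(nearby quarry blast | spike, ¬minor quake) = 0.074800 / 0.098200 ≈ 0.7617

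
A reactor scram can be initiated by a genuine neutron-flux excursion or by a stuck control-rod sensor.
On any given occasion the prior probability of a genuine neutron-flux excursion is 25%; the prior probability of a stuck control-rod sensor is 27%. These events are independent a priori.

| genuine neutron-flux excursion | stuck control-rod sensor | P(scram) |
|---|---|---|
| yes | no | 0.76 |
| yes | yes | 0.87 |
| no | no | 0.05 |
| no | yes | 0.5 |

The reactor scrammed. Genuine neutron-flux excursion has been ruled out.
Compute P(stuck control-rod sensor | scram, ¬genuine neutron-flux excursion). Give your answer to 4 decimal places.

Weight on stuck control-rod sensor=true, given the evidence: 0.5×0.27 = 0.135000
Denominator P(scram | ¬genuine neutron-flux excursion): 0.05×0.73 + 0.5×0.27 = 0.171500
Posterior = 0.135000 / 0.171500 ≈ 0.7872

P(stuck control-rod sensor | scram, ¬genuine neutron-flux excursion) ≈ 0.7872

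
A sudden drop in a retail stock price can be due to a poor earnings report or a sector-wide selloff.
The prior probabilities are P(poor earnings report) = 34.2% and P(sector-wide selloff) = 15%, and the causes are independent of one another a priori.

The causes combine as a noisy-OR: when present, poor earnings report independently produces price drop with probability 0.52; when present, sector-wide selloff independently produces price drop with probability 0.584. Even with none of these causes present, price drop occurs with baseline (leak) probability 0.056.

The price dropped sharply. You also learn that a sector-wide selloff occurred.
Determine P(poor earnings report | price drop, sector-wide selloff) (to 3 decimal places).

Under noisy-OR, P(price drop | causes) = 1 − (1−0.056)·∏(1−qᵢ) over the active causes.
Enumerate both values of poor earnings report and weight by the priors:
  P(price drop | sector-wide selloff) = 0.607296*0.658 + 0.811502*0.342
        = 0.399601 + 0.277534 = 0.677135
Configurations with poor earnings report contribute 0.277534, so
  P(poor earnings report | price drop, sector-wide selloff) = 0.277534 / 0.677135 ≈ 0.410

P(poor earnings report | price drop, sector-wide selloff) ≈ 0.410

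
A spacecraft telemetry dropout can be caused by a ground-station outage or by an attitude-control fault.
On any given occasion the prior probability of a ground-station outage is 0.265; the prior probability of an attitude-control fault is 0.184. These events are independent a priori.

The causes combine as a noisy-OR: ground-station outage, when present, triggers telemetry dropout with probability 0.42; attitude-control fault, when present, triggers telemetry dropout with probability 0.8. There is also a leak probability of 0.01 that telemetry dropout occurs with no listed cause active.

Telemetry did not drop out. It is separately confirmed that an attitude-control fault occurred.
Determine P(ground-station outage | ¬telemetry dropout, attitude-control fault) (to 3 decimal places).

P(ground-station outage | ¬telemetry dropout, attitude-control fault) ≈ 0.173

Under noisy-OR, P(telemetry dropout | causes) = 1 − (1−0.01)·∏(1−qᵢ) over the active causes.
P(¬telemetry dropout | attitude-control fault) = 0.198*0.735 + 0.11484*0.265 = 0.145530 + 0.030433 = 0.175963
The ground-station outage-present share is 0.11484*0.265 = 0.030433.
P(ground-station outage | ¬telemetry dropout, attitude-control fault) = 0.030433 / 0.175963 ≈ 0.173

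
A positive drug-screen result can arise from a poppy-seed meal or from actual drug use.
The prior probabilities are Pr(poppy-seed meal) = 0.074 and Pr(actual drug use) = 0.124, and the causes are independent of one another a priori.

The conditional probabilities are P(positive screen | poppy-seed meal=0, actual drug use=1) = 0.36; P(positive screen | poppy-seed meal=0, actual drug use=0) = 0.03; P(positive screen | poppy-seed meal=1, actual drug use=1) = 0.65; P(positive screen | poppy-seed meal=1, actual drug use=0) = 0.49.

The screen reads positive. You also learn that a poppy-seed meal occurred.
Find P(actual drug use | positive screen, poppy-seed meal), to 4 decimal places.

P(actual drug use | positive screen, poppy-seed meal) ≈ 0.1581

By total probability over both values of actual drug use:
  P(positive screen | poppy-seed meal) = 0.49×0.876 + 0.65×0.124
        = 0.429240 + 0.080600 = 0.509840
The terms with actual drug use present sum to 0.080600, so
  P(actual drug use | positive screen, poppy-seed meal) = 0.080600 / 0.509840 ≈ 0.1581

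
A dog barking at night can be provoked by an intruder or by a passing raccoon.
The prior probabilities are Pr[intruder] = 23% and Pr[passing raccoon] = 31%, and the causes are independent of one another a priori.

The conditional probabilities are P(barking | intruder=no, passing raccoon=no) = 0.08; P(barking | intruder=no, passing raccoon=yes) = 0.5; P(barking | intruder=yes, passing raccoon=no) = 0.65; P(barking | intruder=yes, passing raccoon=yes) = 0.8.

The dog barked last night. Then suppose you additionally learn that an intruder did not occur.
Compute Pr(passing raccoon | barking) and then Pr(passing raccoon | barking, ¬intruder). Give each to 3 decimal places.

Pr(passing raccoon | barking) ≈ 0.548; Pr(passing raccoon | barking, ¬intruder) ≈ 0.737

Sum P(barking|·) weighted by the priors over the 4 (intruder, passing raccoon) configurations:
  P(barking) = 0.08*0.77*0.69 + 0.5*0.77*0.31 + 0.65*0.23*0.69 + 0.8*0.23*0.31
        = 0.042504 + 0.119350 + 0.103155 + 0.057040 = 0.322049
The terms with passing raccoon present sum to 0.176390, so
  P(passing raccoon | barking) = 0.176390 / 0.322049 ≈ 0.548

With the extra evidence:
For the numerator, keep only passing raccoon=true terms: 0.5·0.31 = 0.155000
Normalizer over all consistent configurations: 0.08·0.69 + 0.5·0.31 = 0.210200
Posterior = 0.155000 / 0.210200 ≈ 0.737
Ruling out intruder raises the posterior on passing raccoon — the flip side of explaining away.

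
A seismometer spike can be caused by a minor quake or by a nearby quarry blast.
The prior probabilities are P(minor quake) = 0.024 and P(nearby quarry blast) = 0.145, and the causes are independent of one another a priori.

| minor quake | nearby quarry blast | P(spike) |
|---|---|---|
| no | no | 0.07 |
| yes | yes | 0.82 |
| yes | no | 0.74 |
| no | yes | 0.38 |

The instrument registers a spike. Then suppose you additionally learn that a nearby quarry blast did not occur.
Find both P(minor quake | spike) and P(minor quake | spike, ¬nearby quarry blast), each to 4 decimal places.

P(minor quake | spike) ≈ 0.1385; P(minor quake | spike, ¬nearby quarry blast) ≈ 0.2063

By total probability over the 4 (minor quake, nearby quarry blast) configurations:
  P(spike) = 0.07×0.976×0.855 + 0.38×0.976×0.145 + 0.74×0.024×0.855 + 0.82×0.024×0.145
        = 0.058414 + 0.053778 + 0.015185 + 0.002854 = 0.130231
Configurations with minor quake contribute 0.018039, so
  P(minor quake | spike) = 0.018039 / 0.130231 ≈ 0.1385

Now condition on the additional information:
For the numerator, keep only minor quake=true terms: 0.74·0.024 = 0.017760
Normalizer over all consistent configurations: 0.07·0.976 + 0.74·0.024 = 0.086080
P(minor quake | spike, ¬nearby quarry blast) = 0.017760/0.086080 ≈ 0.2063
With nearby quarry blast excluded, minor quake must carry more of the explanatory weight for the spike.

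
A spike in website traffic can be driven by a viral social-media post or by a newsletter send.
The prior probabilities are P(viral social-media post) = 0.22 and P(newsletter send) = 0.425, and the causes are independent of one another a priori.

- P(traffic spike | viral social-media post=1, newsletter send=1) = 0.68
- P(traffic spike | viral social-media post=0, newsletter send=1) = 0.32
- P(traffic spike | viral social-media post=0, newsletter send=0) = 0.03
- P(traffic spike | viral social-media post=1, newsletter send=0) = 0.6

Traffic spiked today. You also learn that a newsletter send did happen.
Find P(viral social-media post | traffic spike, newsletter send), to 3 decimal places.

P(viral social-media post | traffic spike, newsletter send) ≈ 0.375

For the numerator, keep only viral social-media post=true terms: 0.68·0.22 = 0.149600
Normalizer over all consistent configurations: 0.32·0.78 + 0.68·0.22 = 0.399200
Posterior = 0.149600 / 0.399200 ≈ 0.375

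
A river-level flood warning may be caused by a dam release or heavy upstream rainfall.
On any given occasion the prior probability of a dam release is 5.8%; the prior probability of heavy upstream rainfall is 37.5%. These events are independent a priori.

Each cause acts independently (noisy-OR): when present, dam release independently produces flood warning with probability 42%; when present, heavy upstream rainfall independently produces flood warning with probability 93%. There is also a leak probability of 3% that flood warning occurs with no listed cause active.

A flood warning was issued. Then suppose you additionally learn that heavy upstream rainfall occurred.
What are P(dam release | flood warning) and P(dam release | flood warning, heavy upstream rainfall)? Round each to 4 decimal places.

P(dam release | flood warning) ≈ 0.0958; P(dam release | flood warning, heavy upstream rainfall) ≈ 0.0597

Under noisy-OR, P(flood warning | causes) = 1 − (1−0.03)·∏(1−qᵢ) over the active causes.
Weight on dam release=true, given the evidence: 0.015856 + 0.020893 = 0.036749
Denominator P(flood warning): 0.03·0.942·0.625 + 0.9321·0.942·0.375 + 0.4374·0.058·0.625 + 0.960618·0.058·0.375 = 0.383675
P(dam release | flood warning) = 0.036749/0.383675 ≈ 0.0958

Now condition on the additional information:
P(flood warning | heavy upstream rainfall) = 0.9321*0.942 + 0.960618*0.058 = 0.878038 + 0.055716 = 0.933754
The dam release-present share is 0.960618*0.058 = 0.055716.
Hence the posterior is 0.055716/0.933754 ≈ 0.0597.
— heavy upstream rainfall explains away the evidence for dam release.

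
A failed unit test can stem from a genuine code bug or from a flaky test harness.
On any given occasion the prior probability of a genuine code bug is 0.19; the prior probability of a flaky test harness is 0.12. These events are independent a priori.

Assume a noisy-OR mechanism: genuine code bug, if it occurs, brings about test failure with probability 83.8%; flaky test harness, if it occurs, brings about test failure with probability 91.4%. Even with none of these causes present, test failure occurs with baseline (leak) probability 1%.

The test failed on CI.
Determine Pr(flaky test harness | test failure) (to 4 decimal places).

Under noisy-OR, P(test failure | causes) = 1 − (1−0.01)·∏(1−qᵢ) over the active causes.
Sum P(test failure|·) weighted by the priors over the 4 (genuine code bug, flaky test harness) configurations:
  P(test failure) = 0.01·0.81·0.88 + 0.91486·0.81·0.12 + 0.83962·0.19·0.88 + 0.986207·0.19·0.12
        = 0.007128 + 0.088924 + 0.140384 + 0.022486 = 0.258922
Configurations with flaky test harness contribute 0.111410, so
  P(flaky test harness | test failure) = 0.111410 / 0.258922 ≈ 0.4303

Pr(flaky test harness | test failure) ≈ 0.4303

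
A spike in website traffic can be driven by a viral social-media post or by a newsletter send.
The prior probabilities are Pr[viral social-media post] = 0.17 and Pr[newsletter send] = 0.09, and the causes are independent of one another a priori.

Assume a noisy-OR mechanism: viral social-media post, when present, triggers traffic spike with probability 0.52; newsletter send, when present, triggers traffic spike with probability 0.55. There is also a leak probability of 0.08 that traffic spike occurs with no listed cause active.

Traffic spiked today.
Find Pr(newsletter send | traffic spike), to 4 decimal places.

Pr(newsletter send | traffic spike) ≈ 0.2762

Under noisy-OR, P(traffic spike | causes) = 1 − (1−0.08)·∏(1−qᵢ) over the active causes.
Enumerate the 4 (viral social-media post, newsletter send) configurations and weight by the priors:
  P(traffic spike) = 0.08×0.83×0.91 + 0.586×0.83×0.09 + 0.5584×0.17×0.91 + 0.80128×0.17×0.09
        = 0.060424 + 0.043774 + 0.086384 + 0.012260 = 0.202842
The terms with newsletter send present sum to 0.056034, so
  P(newsletter send | traffic spike) = 0.056034 / 0.202842 ≈ 0.2762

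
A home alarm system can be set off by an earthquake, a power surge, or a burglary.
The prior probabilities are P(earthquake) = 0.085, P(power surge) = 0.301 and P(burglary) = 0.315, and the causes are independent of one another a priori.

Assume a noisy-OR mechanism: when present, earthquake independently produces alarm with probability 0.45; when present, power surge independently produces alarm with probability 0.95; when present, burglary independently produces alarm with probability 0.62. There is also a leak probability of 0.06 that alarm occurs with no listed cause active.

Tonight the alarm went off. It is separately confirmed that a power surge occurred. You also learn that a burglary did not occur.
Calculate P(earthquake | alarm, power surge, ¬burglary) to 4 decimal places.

P(earthquake | alarm, power surge, ¬burglary) ≈ 0.0867

Under noisy-OR, P(alarm | causes) = 1 − (1−0.06)·∏(1−qᵢ) over the active causes.
Weight on earthquake=true, given the evidence: 0.97415*0.085 = 0.082803
Normalizer over all consistent configurations: 0.953*0.915 + 0.97415*0.085 = 0.954798
Posterior = 0.082803 / 0.954798 ≈ 0.0867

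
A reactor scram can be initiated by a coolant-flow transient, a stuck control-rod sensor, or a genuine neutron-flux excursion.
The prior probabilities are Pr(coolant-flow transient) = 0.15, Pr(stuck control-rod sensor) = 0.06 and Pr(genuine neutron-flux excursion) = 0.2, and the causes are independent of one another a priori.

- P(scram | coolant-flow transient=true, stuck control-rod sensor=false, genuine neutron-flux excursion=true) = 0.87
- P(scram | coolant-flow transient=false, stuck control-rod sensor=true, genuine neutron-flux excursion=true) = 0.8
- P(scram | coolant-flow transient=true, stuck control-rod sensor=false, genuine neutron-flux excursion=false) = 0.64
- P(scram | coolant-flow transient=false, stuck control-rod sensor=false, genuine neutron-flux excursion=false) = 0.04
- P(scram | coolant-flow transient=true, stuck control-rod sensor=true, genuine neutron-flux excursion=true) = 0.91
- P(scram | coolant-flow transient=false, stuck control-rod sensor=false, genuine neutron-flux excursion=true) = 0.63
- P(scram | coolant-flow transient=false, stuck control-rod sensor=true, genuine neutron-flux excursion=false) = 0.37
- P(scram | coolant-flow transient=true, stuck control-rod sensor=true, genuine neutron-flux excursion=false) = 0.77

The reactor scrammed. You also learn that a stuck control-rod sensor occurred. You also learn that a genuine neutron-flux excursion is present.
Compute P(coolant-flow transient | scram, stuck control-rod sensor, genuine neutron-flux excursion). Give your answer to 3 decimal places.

P(coolant-flow transient | scram, stuck control-rod sensor, genuine neutron-flux excursion) ≈ 0.167

Numerator (weight on configurations with coolant-flow transient): 0.91·0.15 = 0.136500
Denominator P(scram | stuck control-rod sensor, genuine neutron-flux excursion): 0.8·0.85 + 0.91·0.15 = 0.816500
Posterior = 0.136500 / 0.816500 ≈ 0.167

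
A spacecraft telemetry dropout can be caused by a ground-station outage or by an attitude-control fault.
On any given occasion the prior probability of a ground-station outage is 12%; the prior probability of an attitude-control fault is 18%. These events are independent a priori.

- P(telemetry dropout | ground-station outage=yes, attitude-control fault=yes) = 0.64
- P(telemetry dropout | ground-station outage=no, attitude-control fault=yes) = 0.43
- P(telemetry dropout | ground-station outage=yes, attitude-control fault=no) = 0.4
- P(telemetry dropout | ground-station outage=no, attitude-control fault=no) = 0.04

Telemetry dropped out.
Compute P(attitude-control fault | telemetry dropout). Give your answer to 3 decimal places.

For the numerator, keep only attitude-control fault=true terms: 0.068112 + 0.013824 = 0.081936
Normalizer over all consistent configurations: 0.04·0.88·0.82 + 0.43·0.88·0.18 + 0.4·0.12·0.82 + 0.64·0.12·0.18 = 0.150160
Posterior = 0.081936 / 0.150160 ≈ 0.546

P(attitude-control fault | telemetry dropout) ≈ 0.546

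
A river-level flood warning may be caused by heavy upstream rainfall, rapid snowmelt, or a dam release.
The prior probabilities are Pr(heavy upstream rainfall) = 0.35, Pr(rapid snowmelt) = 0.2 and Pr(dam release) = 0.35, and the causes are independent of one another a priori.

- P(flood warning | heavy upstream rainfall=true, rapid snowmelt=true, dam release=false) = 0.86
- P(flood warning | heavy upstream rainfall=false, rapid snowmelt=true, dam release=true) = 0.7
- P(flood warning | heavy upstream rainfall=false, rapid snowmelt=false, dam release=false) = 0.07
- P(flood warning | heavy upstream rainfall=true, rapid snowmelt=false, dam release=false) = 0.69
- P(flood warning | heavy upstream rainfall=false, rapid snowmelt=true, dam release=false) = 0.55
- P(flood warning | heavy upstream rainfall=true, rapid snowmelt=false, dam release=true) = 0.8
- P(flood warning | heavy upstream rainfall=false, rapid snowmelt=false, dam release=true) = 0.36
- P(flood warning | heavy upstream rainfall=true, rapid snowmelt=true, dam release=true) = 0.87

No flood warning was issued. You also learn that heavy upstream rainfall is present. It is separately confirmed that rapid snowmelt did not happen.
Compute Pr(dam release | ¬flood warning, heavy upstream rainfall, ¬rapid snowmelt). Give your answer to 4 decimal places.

Numerator (weight on configurations with dam release): 0.2·0.35 = 0.070000
The normalizing constant is 0.31·0.65 + 0.2·0.35 = 0.271500
Posterior = 0.070000 / 0.271500 ≈ 0.2578

Pr(dam release | ¬flood warning, heavy upstream rainfall, ¬rapid snowmelt) ≈ 0.2578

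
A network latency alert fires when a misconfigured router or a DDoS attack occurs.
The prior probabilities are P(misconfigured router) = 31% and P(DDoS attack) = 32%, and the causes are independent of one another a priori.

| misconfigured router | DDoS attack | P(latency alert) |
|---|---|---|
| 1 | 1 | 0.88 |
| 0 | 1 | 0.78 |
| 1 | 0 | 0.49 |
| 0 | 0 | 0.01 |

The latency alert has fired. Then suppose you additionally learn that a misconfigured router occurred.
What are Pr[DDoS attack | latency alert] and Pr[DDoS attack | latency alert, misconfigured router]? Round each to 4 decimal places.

Pr[DDoS attack | latency alert] ≈ 0.7062; Pr[DDoS attack | latency alert, misconfigured router] ≈ 0.4580

P(latency alert) = 0.01·0.69·0.68 + 0.78·0.69·0.32 + 0.49·0.31·0.68 + 0.88·0.31·0.32 = 0.004692 + 0.172224 + 0.103292 + 0.087296 = 0.367504
Restricting to configurations with DDoS attack present: 0.172224 + 0.087296 = 0.259520.
P(DDoS attack | latency alert) = 0.259520 / 0.367504 ≈ 0.7062

Now also conditioning on misconfigured router=true:
Sum P(latency alert|·) weighted by the priors over both values of DDoS attack:
  P(latency alert | misconfigured router) = 0.49×0.68 + 0.88×0.32
        = 0.333200 + 0.281600 = 0.614800
Keeping only the DDoS attack-present terms gives 0.281600, so
  P(DDoS attack | latency alert, misconfigured router) = 0.281600 / 0.614800 ≈ 0.4580
— misconfigured router explains away the evidence for DDoS attack.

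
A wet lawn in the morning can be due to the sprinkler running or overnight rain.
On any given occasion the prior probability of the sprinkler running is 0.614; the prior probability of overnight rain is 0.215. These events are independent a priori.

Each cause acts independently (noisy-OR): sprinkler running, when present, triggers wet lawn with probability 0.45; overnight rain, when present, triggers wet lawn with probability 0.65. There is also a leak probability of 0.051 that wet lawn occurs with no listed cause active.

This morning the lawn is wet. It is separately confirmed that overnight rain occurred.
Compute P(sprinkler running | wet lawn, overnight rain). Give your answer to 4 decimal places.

Under noisy-OR, P(wet lawn | causes) = 1 − (1−0.051)·∏(1−qᵢ) over the active causes.
Sum P(wet lawn|·) weighted by the priors over both values of sprinkler running:
  P(wet lawn | overnight rain) = 0.66785×0.386 + 0.817318×0.614
        = 0.257790 + 0.501833 = 0.759623
Keeping only the sprinkler running-present terms gives 0.501833, so
  P(sprinkler running | wet lawn, overnight rain) = 0.501833 / 0.759623 ≈ 0.6606

P(sprinkler running | wet lawn, overnight rain) ≈ 0.6606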